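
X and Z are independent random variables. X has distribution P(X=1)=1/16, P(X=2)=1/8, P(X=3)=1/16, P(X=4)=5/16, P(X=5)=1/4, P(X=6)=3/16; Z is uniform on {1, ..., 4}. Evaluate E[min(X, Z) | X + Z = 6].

P(X + Z = 6) = 3/16.
Summing min(X,Z)·P(x,y) over outcomes with X + Z = 6 gives 21/64.
E[min(X, Z) | X + Z = 6] = (21/64) / (3/16) = 7/4.

7/4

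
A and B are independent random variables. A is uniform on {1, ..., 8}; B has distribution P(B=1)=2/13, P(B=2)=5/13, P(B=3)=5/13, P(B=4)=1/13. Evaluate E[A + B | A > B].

P(A > B) = 73/104.
Summing (A+B)·P(x,y) over outcomes with A > B gives 72/13.
E[A + B | A > B] = (72/13) / (73/104) = 576/73.

576/73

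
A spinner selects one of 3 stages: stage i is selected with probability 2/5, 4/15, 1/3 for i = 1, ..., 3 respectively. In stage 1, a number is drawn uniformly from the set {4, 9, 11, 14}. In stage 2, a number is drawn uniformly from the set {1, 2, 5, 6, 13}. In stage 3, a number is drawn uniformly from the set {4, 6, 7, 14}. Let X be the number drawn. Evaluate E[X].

2347/300

E[X | stage 1] = (4+9+11+14)/4 = 19/2.
E[X | stage 2] = (1+2+5+6+13)/5 = 27/5.
E[X | stage 3] = (4+6+7+14)/4 = 31/4.
E[X] = (2/5)·(19/2) + (4/15)·(27/5) + (1/3)·(31/4) = 2347/300.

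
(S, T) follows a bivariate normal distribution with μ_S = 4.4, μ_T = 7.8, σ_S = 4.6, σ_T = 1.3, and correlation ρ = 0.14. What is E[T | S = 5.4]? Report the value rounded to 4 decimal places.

7.8396

E[T | S=x] = μ_T + ρ(σ_T/σ_S)(x − μ_S) for jointly normal variables.
E[T | S=5.4] = 7.8 + (0.14)·(1.3/4.6)·(5.4 − (4.4)) = 7.8 + (0.039565)·(1) = 7.8396.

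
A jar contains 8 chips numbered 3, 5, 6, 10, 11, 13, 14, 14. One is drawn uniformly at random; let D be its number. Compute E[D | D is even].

11

P(D is even) = 1/2.
Σ over the event: 6·1/8 + 10·1/8 + 14·1/4 = 11/2.
E[D | D is even] = (11/2) / (1/2) = 11.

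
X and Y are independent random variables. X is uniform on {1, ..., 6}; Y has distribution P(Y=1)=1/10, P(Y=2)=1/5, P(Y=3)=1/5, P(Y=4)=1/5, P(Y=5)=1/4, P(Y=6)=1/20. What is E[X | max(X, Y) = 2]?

8/5

P(max(X, Y) = 2) = 1/12.
Summing X·P(x,y) over outcomes with max(X, Y) = 2 gives 2/15.
E[X | max(X, Y) = 2] = (2/15) / (1/12) = 8/5.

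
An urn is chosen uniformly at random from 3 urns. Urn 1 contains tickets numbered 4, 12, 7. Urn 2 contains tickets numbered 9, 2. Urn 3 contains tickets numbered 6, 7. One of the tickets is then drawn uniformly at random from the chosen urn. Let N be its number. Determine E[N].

E[N | urn 1] = (4+12+7)/3 = 23/3.
E[N | urn 2] = (9+2)/2 = 11/2.
E[N | urn 3] = (6+7)/2 = 13/2.
E[N] = (1/3)·(23/3) + (1/3)·(11/2) + (1/3)·(13/2) = 59/9.

59/9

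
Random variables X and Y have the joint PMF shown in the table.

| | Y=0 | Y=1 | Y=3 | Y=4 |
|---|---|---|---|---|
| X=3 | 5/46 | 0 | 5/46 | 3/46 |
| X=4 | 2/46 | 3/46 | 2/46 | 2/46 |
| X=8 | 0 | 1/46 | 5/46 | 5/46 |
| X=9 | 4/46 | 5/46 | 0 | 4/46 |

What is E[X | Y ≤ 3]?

P(Y ≤ 3) = 16/23.
Summing X·P(X=x,Y=y) over the conditioning event gives 187/46.
E[X | Y ≤ 3] = (187/46) / (16/23) = 187/32.

187/32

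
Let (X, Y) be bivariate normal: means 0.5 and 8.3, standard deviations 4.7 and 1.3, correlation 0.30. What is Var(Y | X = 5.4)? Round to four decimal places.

1.5379

For a bivariate normal, Var(Y | X=x) = σ_Y²(1 − ρ²).
Var(Y | X=5.4) = (1.3)²·(1 − (0.30)²) = 1.69·0.91 = 1.5379.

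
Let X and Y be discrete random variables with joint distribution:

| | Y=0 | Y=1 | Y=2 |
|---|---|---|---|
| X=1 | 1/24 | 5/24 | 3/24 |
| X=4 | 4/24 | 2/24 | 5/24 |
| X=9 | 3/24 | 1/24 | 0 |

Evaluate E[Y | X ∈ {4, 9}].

P(X ∈ {4, 9}) = 5/8.
Σ Y·P over the event = 0·(4/24) + 1·(2/24) + 2·(5/24) + 0·(3/24) + 1·(1/24) = 13/24.
E[Y | X ∈ {4, 9}] = (13/24) / (5/8) = 13/15.

13/15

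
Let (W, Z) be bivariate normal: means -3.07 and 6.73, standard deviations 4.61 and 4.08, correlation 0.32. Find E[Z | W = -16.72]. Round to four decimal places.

2.8642

For a bivariate normal, E[Z | W=x] = μ_Z + ρ·(σ_Z/σ_W)·(x − μ_W).
E[Z | W=-16.72] = 6.73 + (0.32)·(4.08/4.61)·(-16.72 − (-3.07)) = 6.73 + (0.28321)·(-13.65) = 2.8642.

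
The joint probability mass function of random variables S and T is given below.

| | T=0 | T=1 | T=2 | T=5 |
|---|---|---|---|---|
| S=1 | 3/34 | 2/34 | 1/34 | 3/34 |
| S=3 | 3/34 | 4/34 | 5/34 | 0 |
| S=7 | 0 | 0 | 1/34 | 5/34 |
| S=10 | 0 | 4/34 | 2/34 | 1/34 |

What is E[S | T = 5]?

P(T = 5) = 9/34.
Σ S·P over the event = 1·(3/34) + 7·(5/34) + 10·(1/34) = 24/17.
E[S | T = 5] = (24/17) / (9/34) = 16/3.

16/3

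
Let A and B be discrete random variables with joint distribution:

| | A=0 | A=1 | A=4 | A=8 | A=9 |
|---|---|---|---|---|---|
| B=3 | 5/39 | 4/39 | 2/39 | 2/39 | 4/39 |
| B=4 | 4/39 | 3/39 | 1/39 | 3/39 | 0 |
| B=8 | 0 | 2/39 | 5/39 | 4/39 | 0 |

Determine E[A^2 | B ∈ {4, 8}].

549/22

P(B ∈ {4, 8}) = 22/39.
Σ A^2·P over the event = 0·(4/39) + 1·(3/39) + 1·(2/39) + 16·(1/39) + 16·(5/39) + 64·(3/39) + 64·(4/39) = 183/13.
E[A^2 | B ∈ {4, 8}] = (183/13) / (22/39) = 549/22.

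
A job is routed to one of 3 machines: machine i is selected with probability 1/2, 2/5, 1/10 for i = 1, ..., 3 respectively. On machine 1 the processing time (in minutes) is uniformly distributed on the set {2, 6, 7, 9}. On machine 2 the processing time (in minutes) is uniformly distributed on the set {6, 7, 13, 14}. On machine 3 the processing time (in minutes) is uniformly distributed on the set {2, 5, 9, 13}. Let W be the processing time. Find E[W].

E[W | machine 1] = (2+6+7+9)/4 = 6.
E[W | machine 2] = (6+7+13+14)/4 = 10.
E[W | machine 3] = (2+5+9+13)/4 = 29/4.
E[W] = (1/2)·(6) + (2/5)·(10) + (1/10)·(29/4) = 309/40.

309/40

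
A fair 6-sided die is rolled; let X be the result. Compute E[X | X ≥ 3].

9/2

Given X ≥ 3, X is equally likely to be any of {3, 4, 5, 6}.
E[X | X ≥ 3] = (3 + 4 + 5 + 6) / 4 = 9/2.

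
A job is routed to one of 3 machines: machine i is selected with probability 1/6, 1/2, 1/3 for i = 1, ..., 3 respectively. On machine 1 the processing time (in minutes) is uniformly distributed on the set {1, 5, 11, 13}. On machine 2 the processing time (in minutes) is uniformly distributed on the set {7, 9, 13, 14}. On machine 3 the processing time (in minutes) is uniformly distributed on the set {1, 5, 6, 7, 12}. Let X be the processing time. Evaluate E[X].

E[X | machine 1] = (1+5+11+13)/4 = 15/2.
E[X | machine 2] = (7+9+13+14)/4 = 43/4.
E[X | machine 3] = (1+5+6+7+12)/5 = 31/5.
E[X] = (1/6)·(15/2) + (1/2)·(43/4) + (1/3)·(31/5) = 1043/120.

1043/120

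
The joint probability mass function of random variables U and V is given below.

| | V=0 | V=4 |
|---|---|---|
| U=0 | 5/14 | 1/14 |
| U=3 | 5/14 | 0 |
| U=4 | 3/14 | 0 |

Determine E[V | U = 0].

2/3

P(U = 0) = 3/7.
Σ V·P over the event = 0·(5/14) + 4·(1/14) = 2/7.
E[V | U = 0] = (2/7) / (3/7) = 2/3.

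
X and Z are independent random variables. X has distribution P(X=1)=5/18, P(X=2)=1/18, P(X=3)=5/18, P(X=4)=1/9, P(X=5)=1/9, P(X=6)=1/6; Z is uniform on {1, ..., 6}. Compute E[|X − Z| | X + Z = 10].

P(X + Z = 10) = 7/108.
Summing |X−Z|·P(x,y) over outcomes with X + Z = 10 gives 5/54.
E[|X − Z| | X + Z = 10] = (5/54) / (7/108) = 10/7.

10/7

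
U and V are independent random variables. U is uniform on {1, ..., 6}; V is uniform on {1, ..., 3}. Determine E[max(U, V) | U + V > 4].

9/2

P(U + V > 4) = 2/3.
Summing max(U,V)·P(x,y) over outcomes with U + V > 4 gives 3.
E[max(U, V) | U + V > 4] = (3) / (2/3) = 9/2.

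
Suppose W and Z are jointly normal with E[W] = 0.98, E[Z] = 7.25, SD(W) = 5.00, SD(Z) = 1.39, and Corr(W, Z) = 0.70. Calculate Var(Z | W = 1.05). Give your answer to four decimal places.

For a bivariate normal, Var(Z | W=x) = σ_Z²(1 − ρ²).
Var(Z | W=1.05) = (1.39)²·(1 − (0.70)²) = 1.9321·0.51 = 0.9854.

0.9854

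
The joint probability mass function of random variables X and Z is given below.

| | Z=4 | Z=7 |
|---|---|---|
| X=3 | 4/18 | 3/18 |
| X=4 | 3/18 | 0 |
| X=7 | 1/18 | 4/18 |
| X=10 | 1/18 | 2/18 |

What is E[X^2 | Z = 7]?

47

P(Z = 7) = 1/2.
Σ X^2·P over the event = 9·(3/18) + 49·(4/18) + 100·(2/18) = 47/2.
E[X^2 | Z = 7] = (47/2) / (1/2) = 47.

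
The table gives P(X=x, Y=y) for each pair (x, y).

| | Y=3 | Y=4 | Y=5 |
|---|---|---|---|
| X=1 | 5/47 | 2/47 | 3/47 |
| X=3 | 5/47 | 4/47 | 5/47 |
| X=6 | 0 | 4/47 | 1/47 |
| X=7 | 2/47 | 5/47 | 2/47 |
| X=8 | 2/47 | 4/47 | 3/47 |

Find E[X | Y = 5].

31/7

P(Y = 5) = 14/47.
Σ X·P over the event = 1·(3/47) + 3·(5/47) + 6·(1/47) + 7·(2/47) + 8·(3/47) = 62/47.
E[X | Y = 5] = (62/47) / (14/47) = 31/7.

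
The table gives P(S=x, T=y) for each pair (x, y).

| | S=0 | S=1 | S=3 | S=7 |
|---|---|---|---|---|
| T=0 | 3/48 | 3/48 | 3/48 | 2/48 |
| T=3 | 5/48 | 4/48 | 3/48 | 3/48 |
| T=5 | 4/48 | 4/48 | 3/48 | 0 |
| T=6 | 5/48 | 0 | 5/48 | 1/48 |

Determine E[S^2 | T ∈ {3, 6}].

136/13

P(T ∈ {3, 6}) = 13/24.
Σ S^2·P over the event = 0·(5/48) + 0·(5/48) + 1·(4/48) + 9·(3/48) + 9·(5/48) + 49·(3/48) + 49·(1/48) = 17/3.
E[S^2 | T ∈ {3, 6}] = (17/3) / (13/24) = 136/13.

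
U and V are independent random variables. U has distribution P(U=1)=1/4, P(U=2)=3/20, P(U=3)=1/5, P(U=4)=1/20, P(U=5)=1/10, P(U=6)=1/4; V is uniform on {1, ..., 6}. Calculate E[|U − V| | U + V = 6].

P(U + V = 6) = 1/8.
Summing |U−V|·P(x,y) over outcomes with U + V = 6 gives 3/10.
E[|U − V| | U + V = 6] = (3/10) / (1/8) = 12/5.

12/5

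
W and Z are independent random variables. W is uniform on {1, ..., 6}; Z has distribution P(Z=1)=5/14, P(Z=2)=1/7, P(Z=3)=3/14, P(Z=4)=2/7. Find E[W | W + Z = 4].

P(W + Z = 4) = 5/42.
Summing W·P(x,y) over outcomes with W + Z = 4 gives 11/42.
E[W | W + Z = 4] = (11/42) / (5/42) = 11/5.

11/5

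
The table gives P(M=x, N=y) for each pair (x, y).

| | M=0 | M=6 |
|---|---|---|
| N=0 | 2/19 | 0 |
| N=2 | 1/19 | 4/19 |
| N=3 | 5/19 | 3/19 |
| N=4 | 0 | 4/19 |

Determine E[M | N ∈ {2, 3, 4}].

P(N ∈ {2, 3, 4}) = 17/19.
Summing M·P(M=x,N=y) over the conditioning event gives 66/19.
E[M | N ∈ {2, 3, 4}] = (66/19) / (17/19) = 66/17.

66/17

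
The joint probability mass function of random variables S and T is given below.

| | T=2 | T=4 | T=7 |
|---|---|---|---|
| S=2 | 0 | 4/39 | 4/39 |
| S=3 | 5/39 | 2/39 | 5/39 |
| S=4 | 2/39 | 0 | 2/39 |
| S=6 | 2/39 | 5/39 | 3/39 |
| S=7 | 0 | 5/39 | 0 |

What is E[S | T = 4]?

P(T = 4) = 16/39.
Σ S·P over the event = 2·(4/39) + 3·(2/39) + 6·(5/39) + 7·(5/39) = 79/39.
E[S | T = 4] = (79/39) / (16/39) = 79/16.

79/16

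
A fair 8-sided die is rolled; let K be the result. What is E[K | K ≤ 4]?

5/2

Given K ≤ 4, K is equally likely to be any of {1, 2, 3, 4}.
E[K | K ≤ 4] = (1 + 2 + 3 + 4) / 4 = 5/2.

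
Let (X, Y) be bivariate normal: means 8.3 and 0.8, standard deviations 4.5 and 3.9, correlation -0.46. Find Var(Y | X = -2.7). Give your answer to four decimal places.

11.9916

For a bivariate normal, Var(Y | X=x) = σ_Y²(1 − ρ²).
Var(Y | X=-2.7) = (3.9)²·(1 − (-0.46)²) = 15.21·0.7884 = 11.9916.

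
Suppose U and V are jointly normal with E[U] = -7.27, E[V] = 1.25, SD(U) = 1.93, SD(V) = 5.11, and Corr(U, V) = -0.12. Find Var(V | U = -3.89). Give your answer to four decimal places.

Var(V | U=x) = (1 − ρ²)·σ_V².
Var(V | U=-3.89) = (5.11)²·(1 − (-0.12)²) = 26.1121·0.9856 = 25.7361.

25.7361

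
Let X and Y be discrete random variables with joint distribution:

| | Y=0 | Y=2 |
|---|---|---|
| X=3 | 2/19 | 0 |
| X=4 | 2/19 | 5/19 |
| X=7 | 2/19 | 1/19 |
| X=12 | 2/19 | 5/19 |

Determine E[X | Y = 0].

P(Y = 0) = 8/19.
Σ X·P over the event = 3·(2/19) + 4·(2/19) + 7·(2/19) + 12·(2/19) = 52/19.
E[X | Y = 0] = (52/19) / (8/19) = 13/2.

13/2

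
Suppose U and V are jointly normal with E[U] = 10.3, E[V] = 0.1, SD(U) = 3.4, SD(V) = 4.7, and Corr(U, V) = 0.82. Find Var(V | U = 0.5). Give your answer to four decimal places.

7.2367

The conditional variance in a bivariate normal is σ_V²(1 − ρ²), independent of x.
Var(V | U=0.5) = (4.7)²·(1 − (0.82)²) = 22.09·0.3276 = 7.2367.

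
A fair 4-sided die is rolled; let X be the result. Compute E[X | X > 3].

Given X > 3, X is equally likely to be any of {4}.
E[X | X > 3] = (4) / 1 = 4.

4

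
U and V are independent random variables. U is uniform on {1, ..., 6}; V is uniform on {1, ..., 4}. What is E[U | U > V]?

32/7

P(U > V) = 7/12.
Summing U·P(x,y) over outcomes with U > V gives 8/3.
E[U | U > V] = (8/3) / (7/12) = 32/7.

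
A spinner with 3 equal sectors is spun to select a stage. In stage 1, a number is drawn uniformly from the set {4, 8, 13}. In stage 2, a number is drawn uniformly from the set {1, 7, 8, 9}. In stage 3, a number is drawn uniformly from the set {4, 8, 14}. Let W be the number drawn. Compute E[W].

31/4

E[W | stage 1] = (4+8+13)/3 = 25/3.
E[W | stage 2] = (1+7+8+9)/4 = 25/4.
E[W | stage 3] = (4+8+14)/3 = 26/3.
By the law of total expectation,
E[W] = (1/3)·(25/3) + (1/3)·(25/4) + (1/3)·(26/3) = 31/4.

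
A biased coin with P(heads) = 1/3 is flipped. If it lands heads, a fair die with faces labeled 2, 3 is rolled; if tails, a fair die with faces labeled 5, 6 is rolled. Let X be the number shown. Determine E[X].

E[X | heads] = (2+3)/2 = 5/2.
E[X | tails] = (5+6)/2 = 11/2.
By the law of total expectation,
E[X] = (1/3)·(5/2) + (2/3)·(11/2) = 9/2.

9/2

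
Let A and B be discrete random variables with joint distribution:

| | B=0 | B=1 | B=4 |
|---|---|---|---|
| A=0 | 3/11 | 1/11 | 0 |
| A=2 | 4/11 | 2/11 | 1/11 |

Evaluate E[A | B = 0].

P(B = 0) = 7/11.
Σ A·P over the event = 0·(3/11) + 2·(4/11) = 8/11.
E[A | B = 0] = (8/11) / (7/11) = 8/7.

8/7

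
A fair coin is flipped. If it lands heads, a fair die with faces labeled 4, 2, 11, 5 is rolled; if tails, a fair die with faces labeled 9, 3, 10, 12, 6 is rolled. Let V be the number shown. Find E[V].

27/4

E[V | heads] = (4+2+11+5)/4 = 11/2.
E[V | tails] = (9+3+10+12+6)/5 = 8.
E[V] = (1/2)·(11/2) + (1/2)·(8) = 27/4.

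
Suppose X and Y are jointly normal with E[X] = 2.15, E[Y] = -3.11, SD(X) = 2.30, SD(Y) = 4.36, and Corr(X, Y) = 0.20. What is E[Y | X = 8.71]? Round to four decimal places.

-0.6229

E[Y | X=x] = μ_Y + ρ(σ_Y/σ_X)(x − μ_X) for jointly normal variables.
E[Y | X=8.71] = -3.11 + (0.20)·(4.36/2.30)·(8.71 − (2.15)) = -3.11 + (0.37913)·(6.56) = -0.6229.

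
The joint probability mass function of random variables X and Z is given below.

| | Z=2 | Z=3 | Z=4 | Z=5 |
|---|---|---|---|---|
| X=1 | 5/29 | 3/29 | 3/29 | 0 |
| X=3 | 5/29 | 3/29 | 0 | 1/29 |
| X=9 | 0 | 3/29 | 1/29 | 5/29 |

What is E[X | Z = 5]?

P(Z = 5) = 6/29.
Σ X·P over the event = 3·(1/29) + 9·(5/29) = 48/29.
E[X | Z = 5] = (48/29) / (6/29) = 8.

8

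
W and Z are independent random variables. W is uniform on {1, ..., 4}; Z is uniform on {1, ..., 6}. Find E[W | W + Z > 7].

10/3

Outcomes with W + Z > 7: (2,6), (3,5), (3,6), (4,4), (4,5), (4,6), each with probability 1/24.
E[W | W + Z > 7] = (2 + 3 + 3 + 4 + 4 + 4) / 6 = 10/3.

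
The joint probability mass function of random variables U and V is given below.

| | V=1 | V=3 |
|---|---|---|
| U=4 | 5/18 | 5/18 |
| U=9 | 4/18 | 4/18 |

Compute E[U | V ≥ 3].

P(V ≥ 3) = 1/2.
Σ U·P over the event = 4·(5/18) + 9·(4/18) = 28/9.
E[U | V ≥ 3] = (28/9) / (1/2) = 56/9.

56/9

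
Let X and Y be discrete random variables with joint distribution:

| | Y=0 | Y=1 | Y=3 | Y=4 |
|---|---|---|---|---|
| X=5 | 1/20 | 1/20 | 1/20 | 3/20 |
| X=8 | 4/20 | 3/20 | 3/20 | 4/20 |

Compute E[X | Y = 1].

P(Y = 1) = 1/5.
Summing X·P(X=x,Y=y) over the conditioning event gives 29/20.
E[X | Y = 1] = (29/20) / (1/5) = 29/4.

29/4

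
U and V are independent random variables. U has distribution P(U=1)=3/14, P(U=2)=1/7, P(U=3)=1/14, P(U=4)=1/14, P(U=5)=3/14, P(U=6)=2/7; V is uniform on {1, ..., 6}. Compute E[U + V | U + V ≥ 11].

P(U + V ≥ 11) = 11/84.
Summing (U+V)·P(x,y) over outcomes with U + V ≥ 11 gives 125/84.
E[U + V | U + V ≥ 11] = (125/84) / (11/84) = 125/11.

125/11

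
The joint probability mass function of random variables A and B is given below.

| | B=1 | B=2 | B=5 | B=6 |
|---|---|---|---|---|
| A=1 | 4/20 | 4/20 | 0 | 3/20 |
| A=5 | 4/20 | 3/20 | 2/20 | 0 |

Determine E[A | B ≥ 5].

13/5

P(B ≥ 5) = 1/4.
Σ A·P over the event = 1·(3/20) + 5·(2/20) = 13/20.
E[A | B ≥ 5] = (13/20) / (1/4) = 13/5.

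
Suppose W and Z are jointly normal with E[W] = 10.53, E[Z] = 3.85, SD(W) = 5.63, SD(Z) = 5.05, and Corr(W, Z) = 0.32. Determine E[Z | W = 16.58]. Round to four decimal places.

5.5866

For a bivariate normal, E[Z | W=x] = μ_Z + ρ·(σ_Z/σ_W)·(x − μ_W).
E[Z | W=16.58] = 3.85 + (0.32)·(5.05/5.63)·(16.58 − (10.53)) = 3.85 + (0.287034)·(6.05) = 5.5866.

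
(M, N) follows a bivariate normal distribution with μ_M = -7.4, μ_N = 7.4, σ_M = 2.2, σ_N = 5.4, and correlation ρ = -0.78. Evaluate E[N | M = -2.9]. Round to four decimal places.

-1.2155

For a bivariate normal, E[N | M=x] = μ_N + ρ·(σ_N/σ_M)·(x − μ_M).
E[N | M=-2.9] = 7.4 + (-0.78)·(5.4/2.2)·(-2.9 − (-7.4)) = 7.4 + (-1.91455)·(4.5) = -1.2155.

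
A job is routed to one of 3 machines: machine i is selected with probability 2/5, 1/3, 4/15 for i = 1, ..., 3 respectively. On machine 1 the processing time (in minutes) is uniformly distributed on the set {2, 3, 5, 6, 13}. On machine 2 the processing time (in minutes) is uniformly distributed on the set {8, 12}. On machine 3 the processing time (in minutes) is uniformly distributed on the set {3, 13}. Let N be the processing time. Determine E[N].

584/75

E[N | machine 1] = (2+3+5+6+13)/5 = 29/5.
E[N | machine 2] = (8+12)/2 = 10.
E[N | machine 3] = (3+13)/2 = 8.
By the law of total expectation,
E[N] = (2/5)·(29/5) + (1/3)·(10) + (4/15)·(8) = 584/75.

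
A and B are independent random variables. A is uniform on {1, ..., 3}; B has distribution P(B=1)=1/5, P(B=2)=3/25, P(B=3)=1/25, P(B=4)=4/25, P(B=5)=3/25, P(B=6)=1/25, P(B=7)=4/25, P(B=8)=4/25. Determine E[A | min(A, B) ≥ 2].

P(min(A, B) ≥ 2) = 8/15.
Summing A·P(x,y) over outcomes with min(A, B) ≥ 2 gives 4/3.
E[A | min(A, B) ≥ 2] = (4/3) / (8/15) = 5/2.

5/2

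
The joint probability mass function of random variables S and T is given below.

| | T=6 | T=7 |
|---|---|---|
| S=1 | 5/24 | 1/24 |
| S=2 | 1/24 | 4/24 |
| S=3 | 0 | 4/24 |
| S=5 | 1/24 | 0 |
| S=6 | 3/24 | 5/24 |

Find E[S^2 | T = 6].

P(T = 6) = 5/12.
Summing S^2·P(S=x,T=y) over the conditioning event gives 71/12.
E[S^2 | T = 6] = (71/12) / (5/12) = 71/5.

71/5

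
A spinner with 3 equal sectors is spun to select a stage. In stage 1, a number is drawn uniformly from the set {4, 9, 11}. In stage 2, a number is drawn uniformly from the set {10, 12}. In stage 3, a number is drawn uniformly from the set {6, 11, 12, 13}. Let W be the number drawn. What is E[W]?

59/6

E[W | stage 1] = (4+9+11)/3 = 8.
E[W | stage 2] = (10+12)/2 = 11.
E[W | stage 3] = (6+11+12+13)/4 = 21/2.
By the law of total expectation,
E[W] = (1/3)·(8) + (1/3)·(11) + (1/3)·(21/2) = 59/6.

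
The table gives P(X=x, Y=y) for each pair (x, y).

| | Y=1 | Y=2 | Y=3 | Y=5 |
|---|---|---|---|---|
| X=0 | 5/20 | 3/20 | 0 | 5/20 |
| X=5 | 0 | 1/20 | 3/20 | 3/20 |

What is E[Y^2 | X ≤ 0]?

142/13

P(X ≤ 0) = 13/20.
Σ Y^2·P over the event = 1·(5/20) + 4·(3/20) + 25·(5/20) = 71/10.
E[Y^2 | X ≤ 0] = (71/10) / (13/20) = 142/13.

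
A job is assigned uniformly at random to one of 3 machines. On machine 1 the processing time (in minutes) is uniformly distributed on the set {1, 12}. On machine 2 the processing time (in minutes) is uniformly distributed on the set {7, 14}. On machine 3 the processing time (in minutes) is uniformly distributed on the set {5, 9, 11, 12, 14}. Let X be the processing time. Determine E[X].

136/15

E[X | machine 1] = (1+12)/2 = 13/2.
E[X | machine 2] = (7+14)/2 = 21/2.
E[X | machine 3] = (5+9+11+12+14)/5 = 51/5.
E[X] = (1/3)·(13/2) + (1/3)·(21/2) + (1/3)·(51/5) = 136/15.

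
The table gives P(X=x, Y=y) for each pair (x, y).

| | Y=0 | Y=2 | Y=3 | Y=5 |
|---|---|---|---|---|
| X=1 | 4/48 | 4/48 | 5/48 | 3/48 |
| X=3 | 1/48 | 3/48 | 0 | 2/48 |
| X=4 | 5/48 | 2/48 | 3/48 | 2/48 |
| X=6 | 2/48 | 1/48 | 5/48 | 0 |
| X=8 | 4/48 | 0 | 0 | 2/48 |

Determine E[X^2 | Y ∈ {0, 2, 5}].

701/35

P(Y ∈ {0, 2, 5}) = 35/48.
Summing X^2·P(X=x,Y=y) over the conditioning event gives 701/48.
E[X^2 | Y ∈ {0, 2, 5}] = (701/48) / (35/48) = 701/35.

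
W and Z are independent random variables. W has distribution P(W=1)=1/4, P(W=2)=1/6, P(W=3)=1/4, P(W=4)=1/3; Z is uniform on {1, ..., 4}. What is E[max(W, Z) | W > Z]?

7/2

P(W > Z) = 5/12.
Summing max(W,Z)·P(x,y) over outcomes with W > Z gives 35/24.
E[max(W, Z) | W > Z] = (35/24) / (5/12) = 7/2.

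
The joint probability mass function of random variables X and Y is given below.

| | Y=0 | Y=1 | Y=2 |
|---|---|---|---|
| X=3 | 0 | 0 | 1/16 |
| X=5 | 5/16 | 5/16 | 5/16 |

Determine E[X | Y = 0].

5

P(Y = 0) = 5/16.
Σ X·P over the event = 5·(5/16) = 25/16.
E[X | Y = 0] = (25/16) / (5/16) = 5.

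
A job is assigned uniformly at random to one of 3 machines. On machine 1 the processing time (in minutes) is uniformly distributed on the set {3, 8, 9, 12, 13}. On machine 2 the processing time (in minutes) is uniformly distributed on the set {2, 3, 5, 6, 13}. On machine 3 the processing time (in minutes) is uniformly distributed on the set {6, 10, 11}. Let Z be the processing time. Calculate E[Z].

E[Z | machine 1] = (3+8+9+12+13)/5 = 9.
E[Z | machine 2] = (2+3+5+6+13)/5 = 29/5.
E[Z | machine 3] = (6+10+11)/3 = 9.
By the law of total expectation,
E[Z] = (1/3)·(9) + (1/3)·(29/5) + (1/3)·(9) = 119/15.

119/15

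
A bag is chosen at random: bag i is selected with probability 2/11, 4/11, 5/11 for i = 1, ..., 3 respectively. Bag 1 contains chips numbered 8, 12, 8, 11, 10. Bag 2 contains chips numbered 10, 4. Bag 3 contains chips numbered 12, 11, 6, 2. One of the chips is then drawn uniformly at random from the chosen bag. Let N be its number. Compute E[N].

157/20

E[N | bag 1] = (8+12+8+11+10)/5 = 49/5.
E[N | bag 2] = (10+4)/2 = 7.
E[N | bag 3] = (12+11+6+2)/4 = 31/4.
By the law of total expectation,
E[N] = (2/11)·(49/5) + (4/11)·(7) + (5/11)·(31/4) = 157/20.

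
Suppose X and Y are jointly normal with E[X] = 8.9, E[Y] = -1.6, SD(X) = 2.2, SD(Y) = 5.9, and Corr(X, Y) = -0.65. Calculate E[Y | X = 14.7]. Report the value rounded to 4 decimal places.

-11.7105

For a bivariate normal, E[Y | X=x] = μ_Y + ρ·(σ_Y/σ_X)·(x − μ_X).
E[Y | X=14.7] = -1.6 + (-0.65)·(5.9/2.2)·(14.7 − (8.9)) = -1.6 + (-1.743182)·(5.8) = -11.7105.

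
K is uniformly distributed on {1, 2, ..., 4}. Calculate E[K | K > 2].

Given K > 2, K is equally likely to be any of {3, 4}.
E[K | K > 2] = (3 + 4) / 2 = 7/2.

7/2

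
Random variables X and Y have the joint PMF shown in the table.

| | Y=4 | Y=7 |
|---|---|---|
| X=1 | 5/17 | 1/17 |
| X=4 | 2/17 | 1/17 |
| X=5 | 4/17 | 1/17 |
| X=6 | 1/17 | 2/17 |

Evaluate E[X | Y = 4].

P(Y = 4) = 12/17.
Summing X·P(X=x,Y=y) over the conditioning event gives 39/17.
E[X | Y = 4] = (39/17) / (12/17) = 13/4.

13/4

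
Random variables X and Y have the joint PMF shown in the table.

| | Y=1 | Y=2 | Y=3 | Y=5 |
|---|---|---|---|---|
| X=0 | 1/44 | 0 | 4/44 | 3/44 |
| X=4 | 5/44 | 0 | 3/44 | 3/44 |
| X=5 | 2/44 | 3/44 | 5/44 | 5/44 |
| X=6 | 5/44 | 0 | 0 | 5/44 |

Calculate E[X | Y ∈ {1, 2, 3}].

4

P(Y ∈ {1, 2, 3}) = 7/11.
Σ X·P over the event = 0·(1/44) + 0·(4/44) + 4·(5/44) + 4·(3/44) + 5·(2/44) + 5·(3/44) + 5·(5/44) + 6·(5/44) = 28/11.
E[X | Y ∈ {1, 2, 3}] = (28/11) / (7/11) = 4.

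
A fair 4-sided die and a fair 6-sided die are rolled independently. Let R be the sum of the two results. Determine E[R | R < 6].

4

P(R < 6) = 5/12.
Σ over the event: 2·1/24 + 3·1/12 + 4·1/8 + 5·1/6 = 5/3.
E[R | R < 6] = (5/3) / (5/12) = 4.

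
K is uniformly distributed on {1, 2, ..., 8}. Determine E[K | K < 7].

7/2

Given K < 7, K is equally likely to be any of {1, 2, 3, 4, 5, 6}.
E[K | K < 7] = (1 + 2 + 3 + 4 + 5 + 6) / 6 = 7/2.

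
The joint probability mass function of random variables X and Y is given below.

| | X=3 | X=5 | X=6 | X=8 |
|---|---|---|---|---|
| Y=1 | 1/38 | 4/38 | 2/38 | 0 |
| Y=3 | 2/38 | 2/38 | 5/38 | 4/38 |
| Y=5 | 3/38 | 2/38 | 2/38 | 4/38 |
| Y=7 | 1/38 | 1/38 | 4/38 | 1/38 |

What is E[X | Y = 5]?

63/11

P(Y = 5) = 11/38.
Σ X·P over the event = 3·(3/38) + 5·(2/38) + 6·(2/38) + 8·(4/38) = 63/38.
E[X | Y = 5] = (63/38) / (11/38) = 63/11.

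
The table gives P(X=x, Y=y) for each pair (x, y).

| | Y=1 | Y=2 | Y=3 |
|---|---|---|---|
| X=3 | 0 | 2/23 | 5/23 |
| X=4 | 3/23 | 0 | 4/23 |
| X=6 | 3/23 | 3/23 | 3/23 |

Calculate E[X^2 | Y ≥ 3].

P(Y ≥ 3) = 12/23.
Σ X^2·P over the event = 9·(5/23) + 16·(4/23) + 36·(3/23) = 217/23.
E[X^2 | Y ≥ 3] = (217/23) / (12/23) = 217/12.

217/12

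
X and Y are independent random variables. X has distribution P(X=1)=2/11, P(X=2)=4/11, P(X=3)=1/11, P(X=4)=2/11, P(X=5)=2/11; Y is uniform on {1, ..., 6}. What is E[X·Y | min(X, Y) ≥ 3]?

189/10

P(min(X, Y) ≥ 3) = 10/33.
Summing XY·P(x,y) over outcomes with min(X, Y) ≥ 3 gives 63/11.
E[X·Y | min(X, Y) ≥ 3] = (63/11) / (10/33) = 189/10.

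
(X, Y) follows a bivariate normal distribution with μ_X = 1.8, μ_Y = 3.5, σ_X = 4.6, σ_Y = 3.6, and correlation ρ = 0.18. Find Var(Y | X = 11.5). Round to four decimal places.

Var(Y | X=x) = (1 − ρ²)·σ_Y².
Var(Y | X=11.5) = (3.6)²·(1 − (0.18)²) = 12.96·0.9676 = 12.5401.

12.5401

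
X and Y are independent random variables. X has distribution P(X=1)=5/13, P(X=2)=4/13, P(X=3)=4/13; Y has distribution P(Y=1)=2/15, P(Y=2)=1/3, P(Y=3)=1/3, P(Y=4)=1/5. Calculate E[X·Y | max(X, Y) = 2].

P(max(X, Y) = 2) = 53/195.
Summing XY·P(x,y) over outcomes with max(X, Y) = 2 gives 146/195.
E[X·Y | max(X, Y) = 2] = (146/195) / (53/195) = 146/53.

146/53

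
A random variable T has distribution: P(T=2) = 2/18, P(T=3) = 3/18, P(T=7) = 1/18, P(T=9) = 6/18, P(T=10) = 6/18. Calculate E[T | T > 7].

19/2

P(T > 7) = 2/3.
Σ over the event: 9·1/3 + 10·1/3 = 19/3.
E[T | T > 7] = (19/3) / (2/3) = 19/2.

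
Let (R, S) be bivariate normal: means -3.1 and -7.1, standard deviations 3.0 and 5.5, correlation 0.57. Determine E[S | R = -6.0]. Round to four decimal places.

E[S | R=x] = μ_S + ρ(σ_S/σ_R)(x − μ_R) for jointly normal variables.
E[S | R=-6.0] = -7.1 + (0.57)·(5.5/3.0)·(-6.0 − (-3.1)) = -7.1 + (1.045)·(-2.9) = -10.1305.

-10.1305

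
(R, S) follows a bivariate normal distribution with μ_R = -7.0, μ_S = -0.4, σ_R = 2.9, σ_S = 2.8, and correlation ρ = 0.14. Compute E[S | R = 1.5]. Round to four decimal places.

0.7490

For a bivariate normal, E[S | R=x] = μ_S + ρ·(σ_S/σ_R)·(x − μ_R).
E[S | R=1.5] = -0.4 + (0.14)·(2.8/2.9)·(1.5 − (-7.0)) = -0.4 + (0.135172)·(8.5) = 0.7490.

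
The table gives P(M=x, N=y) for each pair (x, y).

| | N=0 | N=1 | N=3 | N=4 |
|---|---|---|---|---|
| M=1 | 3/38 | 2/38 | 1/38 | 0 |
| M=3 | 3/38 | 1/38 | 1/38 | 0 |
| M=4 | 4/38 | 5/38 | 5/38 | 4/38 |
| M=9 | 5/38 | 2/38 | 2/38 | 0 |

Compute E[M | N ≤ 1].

116/25

P(N ≤ 1) = 25/38.
Σ M·P over the event = 1·(3/38) + 1·(2/38) + 3·(3/38) + 3·(1/38) + 4·(4/38) + 4·(5/38) + 9·(5/38) + 9·(2/38) = 58/19.
E[M | N ≤ 1] = (58/19) / (25/38) = 116/25.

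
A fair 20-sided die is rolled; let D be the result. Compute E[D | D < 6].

3

Given D < 6, D is equally likely to be any of {1, 2, 3, 4, 5}.
E[D | D < 6] = (1 + 2 + 3 + 4 + 5) / 5 = 3.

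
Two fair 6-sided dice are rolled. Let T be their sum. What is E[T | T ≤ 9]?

94/15

P(T ≤ 9) = 5/6.
Σ over the event: 2·1/36 + 3·1/18 + 4·1/12 + 5·1/9 + 6·5/36 + 7·1/6 + 8·5/36 + 9·1/9 = 47/9.
E[T | T ≤ 9] = (47/9) / (5/6) = 94/15.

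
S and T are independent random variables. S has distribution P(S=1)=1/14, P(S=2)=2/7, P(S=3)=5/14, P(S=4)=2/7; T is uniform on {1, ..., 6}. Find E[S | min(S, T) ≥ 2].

P(min(S, T) ≥ 2) = 65/84.
Summing S·P(x,y) over outcomes with min(S, T) ≥ 2 gives 65/28.
E[S | min(S, T) ≥ 2] = (65/28) / (65/84) = 3.

3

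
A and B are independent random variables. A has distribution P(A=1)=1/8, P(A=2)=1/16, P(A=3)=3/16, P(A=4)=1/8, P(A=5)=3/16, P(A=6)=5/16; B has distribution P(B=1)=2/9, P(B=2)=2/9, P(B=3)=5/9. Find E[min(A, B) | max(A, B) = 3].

P(max(A, B) = 3) = 7/24.
Summing min(A,B)·P(x,y) over outcomes with max(A, B) = 3 gives 83/144.
E[min(A, B) | max(A, B) = 3] = (83/144) / (7/24) = 83/42.

83/42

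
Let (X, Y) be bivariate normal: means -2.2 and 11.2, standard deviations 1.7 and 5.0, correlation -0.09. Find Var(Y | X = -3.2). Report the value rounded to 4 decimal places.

The conditional variance in a bivariate normal is σ_Y²(1 − ρ²), independent of x.
Var(Y | X=-3.2) = (5.0)²·(1 − (-0.09)²) = 25·0.9919 = 24.7975.

24.7975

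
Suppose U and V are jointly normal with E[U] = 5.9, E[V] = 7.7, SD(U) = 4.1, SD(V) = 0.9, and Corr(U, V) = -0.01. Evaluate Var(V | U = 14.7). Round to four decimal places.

The conditional variance in a bivariate normal is σ_V²(1 − ρ²), independent of x.
Var(V | U=14.7) = (0.9)²·(1 − (-0.01)²) = 0.81·0.9999 = 0.8099.

0.8099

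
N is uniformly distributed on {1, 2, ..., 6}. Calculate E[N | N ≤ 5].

3

Given N ≤ 5, N is equally likely to be any of {1, 2, 3, 4, 5}.
E[N | N ≤ 5] = (1 + 2 + 3 + 4 + 5) / 5 = 3.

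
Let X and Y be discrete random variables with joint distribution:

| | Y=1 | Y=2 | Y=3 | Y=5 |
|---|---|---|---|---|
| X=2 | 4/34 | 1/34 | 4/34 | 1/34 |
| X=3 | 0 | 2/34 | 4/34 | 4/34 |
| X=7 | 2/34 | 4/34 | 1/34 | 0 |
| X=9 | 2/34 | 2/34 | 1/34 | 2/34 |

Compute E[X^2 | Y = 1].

P(Y = 1) = 4/17.
Σ X^2·P over the event = 4·(4/34) + 49·(2/34) + 81·(2/34) = 138/17.
E[X^2 | Y = 1] = (138/17) / (4/17) = 69/2.

69/2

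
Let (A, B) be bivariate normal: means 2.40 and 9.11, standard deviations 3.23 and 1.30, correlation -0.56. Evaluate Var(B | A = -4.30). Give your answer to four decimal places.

Var(B | A=x) = (1 − ρ²)·σ_B².
Var(B | A=-4.30) = (1.30)²·(1 − (-0.56)²) = 1.69·0.6864 = 1.1600.

1.1600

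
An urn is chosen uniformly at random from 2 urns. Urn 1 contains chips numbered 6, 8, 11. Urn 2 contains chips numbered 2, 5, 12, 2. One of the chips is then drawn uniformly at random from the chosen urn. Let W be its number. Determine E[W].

163/24

E[W | urn 1] = (6+8+11)/3 = 25/3.
E[W | urn 2] = (2+5+12+2)/4 = 21/4.
By the law of total expectation,
E[W] = (1/2)·(25/3) + (1/2)·(21/4) = 163/24.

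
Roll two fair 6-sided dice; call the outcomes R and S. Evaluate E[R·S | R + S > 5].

P(R + S > 5) = 13/18.
Summing RS·P(x,y) over outcomes with R + S > 5 gives 203/18.
E[R·S | R + S > 5] = (203/18) / (13/18) = 203/13.

203/13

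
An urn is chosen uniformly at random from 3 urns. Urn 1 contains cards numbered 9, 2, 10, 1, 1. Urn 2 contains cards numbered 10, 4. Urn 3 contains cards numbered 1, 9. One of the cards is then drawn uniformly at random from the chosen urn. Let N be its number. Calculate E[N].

E[N | urn 1] = (9+2+10+1+1)/5 = 23/5.
E[N | urn 2] = (10+4)/2 = 7.
E[N | urn 3] = (1+9)/2 = 5.
E[N] = (1/3)·(23/5) + (1/3)·(7) + (1/3)·(5) = 83/15.

83/15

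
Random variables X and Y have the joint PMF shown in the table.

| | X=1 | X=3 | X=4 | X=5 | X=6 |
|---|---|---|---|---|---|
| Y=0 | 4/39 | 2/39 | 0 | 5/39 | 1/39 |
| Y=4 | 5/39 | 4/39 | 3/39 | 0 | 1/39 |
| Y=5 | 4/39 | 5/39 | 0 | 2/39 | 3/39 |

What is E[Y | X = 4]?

P(X = 4) = 1/13.
Σ Y·P over the event = 4·(3/39) = 4/13.
E[Y | X = 4] = (4/13) / (1/13) = 4.

4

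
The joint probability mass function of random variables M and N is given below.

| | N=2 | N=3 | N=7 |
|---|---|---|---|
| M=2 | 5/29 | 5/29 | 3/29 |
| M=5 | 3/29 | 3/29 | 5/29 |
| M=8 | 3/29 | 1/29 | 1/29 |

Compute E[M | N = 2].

49/11

P(N = 2) = 11/29.
Σ M·P over the event = 2·(5/29) + 5·(3/29) + 8·(3/29) = 49/29.
E[M | N = 2] = (49/29) / (11/29) = 49/11.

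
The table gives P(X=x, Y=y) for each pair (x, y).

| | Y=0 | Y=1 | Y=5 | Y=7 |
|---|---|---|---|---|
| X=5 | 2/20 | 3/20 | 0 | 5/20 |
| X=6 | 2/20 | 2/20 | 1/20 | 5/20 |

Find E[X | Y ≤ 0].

11/2

P(Y ≤ 0) = 1/5.
Σ X·P over the event = 5·(2/20) + 6·(2/20) = 11/10.
E[X | Y ≤ 0] = (11/10) / (1/5) = 11/2.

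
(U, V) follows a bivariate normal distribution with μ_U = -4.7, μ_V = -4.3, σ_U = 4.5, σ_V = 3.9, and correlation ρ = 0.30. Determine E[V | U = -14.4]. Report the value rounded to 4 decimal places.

The regression of V on U has slope ρ·σ_V/σ_U and passes through (μ_U, μ_V).
E[V | U=-14.4] = -4.3 + (0.30)·(3.9/4.5)·(-14.4 − (-4.7)) = -4.3 + (0.26)·(-9.7) = -6.8220.

-6.8220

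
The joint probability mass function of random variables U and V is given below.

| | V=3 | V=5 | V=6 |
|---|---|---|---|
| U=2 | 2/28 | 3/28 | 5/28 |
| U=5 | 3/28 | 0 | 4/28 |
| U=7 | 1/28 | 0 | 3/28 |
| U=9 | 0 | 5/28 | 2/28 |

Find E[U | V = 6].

P(V = 6) = 1/2.
Σ U·P over the event = 2·(5/28) + 5·(4/28) + 7·(3/28) + 9·(2/28) = 69/28.
E[U | V = 6] = (69/28) / (1/2) = 69/14.

69/14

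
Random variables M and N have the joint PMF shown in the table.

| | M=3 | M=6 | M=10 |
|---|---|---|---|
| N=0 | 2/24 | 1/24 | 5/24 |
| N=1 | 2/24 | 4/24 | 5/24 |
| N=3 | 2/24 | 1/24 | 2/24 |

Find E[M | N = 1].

80/11

P(N = 1) = 11/24.
Σ M·P over the event = 3·(2/24) + 6·(4/24) + 10·(5/24) = 10/3.
E[M | N = 1] = (10/3) / (11/24) = 80/11.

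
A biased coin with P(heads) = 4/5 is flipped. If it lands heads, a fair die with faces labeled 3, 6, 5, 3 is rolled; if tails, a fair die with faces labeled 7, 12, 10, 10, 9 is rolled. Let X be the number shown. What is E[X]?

E[X | heads] = (3+6+5+3)/4 = 17/4.
E[X | tails] = (7+12+10+10+9)/5 = 48/5.
E[X] = (4/5)·(17/4) + (1/5)·(48/5) = 133/25.

133/25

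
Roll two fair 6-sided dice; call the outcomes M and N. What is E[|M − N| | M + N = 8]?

12/5

Outcomes with M + N = 8: (2,6), (3,5), (4,4), (5,3), (6,2), each with probability 1/36.
E[|M − N| | M + N = 8] = (4 + 2 + 0 + 2 + 4) / 5 = 12/5.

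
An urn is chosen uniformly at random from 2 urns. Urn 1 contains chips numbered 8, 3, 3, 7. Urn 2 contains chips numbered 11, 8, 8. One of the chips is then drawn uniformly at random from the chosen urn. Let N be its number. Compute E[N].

57/8

E[N | urn 1] = (8+3+3+7)/4 = 21/4.
E[N | urn 2] = (11+8+8)/3 = 9.
E[N] = (1/2)·(21/4) + (1/2)·(9) = 57/8.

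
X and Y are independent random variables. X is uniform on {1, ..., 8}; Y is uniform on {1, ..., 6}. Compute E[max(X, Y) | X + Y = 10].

32/5

Outcomes with X + Y = 10: (4,6), (5,5), (6,4), (7,3), (8,2), each with probability 1/48.
E[max(X, Y) | X + Y = 10] = (6 + 5 + 6 + 7 + 8) / 5 = 32/5.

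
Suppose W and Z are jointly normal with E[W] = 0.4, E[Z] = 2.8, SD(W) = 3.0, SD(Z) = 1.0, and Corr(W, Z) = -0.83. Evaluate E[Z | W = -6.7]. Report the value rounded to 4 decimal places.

4.7643

The regression of Z on W has slope ρ·σ_Z/σ_W and passes through (μ_W, μ_Z).
E[Z | W=-6.7] = 2.8 + (-0.83)·(1.0/3.0)·(-6.7 − (0.4)) = 2.8 + (-0.276667)·(-7.1) = 4.7643.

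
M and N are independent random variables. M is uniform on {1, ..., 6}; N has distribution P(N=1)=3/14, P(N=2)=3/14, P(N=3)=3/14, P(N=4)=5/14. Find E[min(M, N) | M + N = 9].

29/8

P(M + N = 9) = 2/21.
Summing min(M,N)·P(x,y) over outcomes with M + N = 9 gives 29/84.
E[min(M, N) | M + N = 9] = (29/84) / (2/21) = 29/8.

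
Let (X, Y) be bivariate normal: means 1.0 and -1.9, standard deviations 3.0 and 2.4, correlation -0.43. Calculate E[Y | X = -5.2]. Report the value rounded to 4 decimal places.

E[Y | X=x] = μ_Y + ρ(σ_Y/σ_X)(x − μ_X) for jointly normal variables.
E[Y | X=-5.2] = -1.9 + (-0.43)·(2.4/3.0)·(-5.2 − (1.0)) = -1.9 + (-0.344)·(-6.2) = 0.2328.

0.2328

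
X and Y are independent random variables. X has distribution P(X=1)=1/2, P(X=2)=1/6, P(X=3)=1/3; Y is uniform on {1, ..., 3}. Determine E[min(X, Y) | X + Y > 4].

12/5

P(X + Y > 4) = 5/18.
Summing min(X,Y)·P(x,y) over outcomes with X + Y > 4 gives 2/3.
E[min(X, Y) | X + Y > 4] = (2/3) / (5/18) = 12/5.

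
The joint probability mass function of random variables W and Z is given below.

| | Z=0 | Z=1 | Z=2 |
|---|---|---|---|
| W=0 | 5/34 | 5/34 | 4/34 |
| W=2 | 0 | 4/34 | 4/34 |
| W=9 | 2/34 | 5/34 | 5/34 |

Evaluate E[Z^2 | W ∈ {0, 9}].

23/13

P(W ∈ {0, 9}) = 13/17.
Σ Z^2·P over the event = 0·(5/34) + 1·(5/34) + 4·(4/34) + 0·(2/34) + 1·(5/34) + 4·(5/34) = 23/17.
E[Z^2 | W ∈ {0, 9}] = (23/17) / (13/17) = 23/13.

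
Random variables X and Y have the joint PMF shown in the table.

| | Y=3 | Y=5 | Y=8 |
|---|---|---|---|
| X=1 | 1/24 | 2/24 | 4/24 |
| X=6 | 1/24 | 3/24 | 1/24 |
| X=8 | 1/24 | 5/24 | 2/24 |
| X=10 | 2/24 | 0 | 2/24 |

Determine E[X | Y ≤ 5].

P(Y ≤ 5) = 5/8.
Summing X·P(X=x,Y=y) over the conditioning event gives 95/24.
E[X | Y ≤ 5] = (95/24) / (5/8) = 19/3.

19/3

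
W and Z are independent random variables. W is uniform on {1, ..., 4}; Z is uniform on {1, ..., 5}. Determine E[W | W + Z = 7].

3

P(W + Z = 7) = 3/20.
Summing W·P(x,y) over outcomes with W + Z = 7 gives 9/20.
E[W | W + Z = 7] = (9/20) / (3/20) = 3.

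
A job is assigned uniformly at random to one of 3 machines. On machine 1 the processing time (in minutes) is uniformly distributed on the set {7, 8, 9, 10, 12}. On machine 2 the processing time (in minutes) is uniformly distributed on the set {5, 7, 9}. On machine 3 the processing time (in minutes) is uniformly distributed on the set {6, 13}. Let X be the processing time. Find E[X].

E[X | machine 1] = (7+8+9+10+12)/5 = 46/5.
E[X | machine 2] = (5+7+9)/3 = 7.
E[X | machine 3] = (6+13)/2 = 19/2.
By the law of total expectation,
E[X] = (1/3)·(46/5) + (1/3)·(7) + (1/3)·(19/2) = 257/30.

257/30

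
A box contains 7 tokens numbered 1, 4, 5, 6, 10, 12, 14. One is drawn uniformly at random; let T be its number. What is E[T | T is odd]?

P(T is odd) = 2/7.
Σ over the event: 1·1/7 + 5·1/7 = 6/7.
E[T | T is odd] = (6/7) / (2/7) = 3.

3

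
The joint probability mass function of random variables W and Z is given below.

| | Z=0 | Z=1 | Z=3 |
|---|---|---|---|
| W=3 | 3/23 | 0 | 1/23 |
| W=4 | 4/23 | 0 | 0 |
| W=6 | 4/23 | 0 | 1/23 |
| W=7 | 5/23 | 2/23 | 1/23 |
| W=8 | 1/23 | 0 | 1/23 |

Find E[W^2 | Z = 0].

P(Z = 0) = 17/23.
Σ W^2·P over the event = 9·(3/23) + 16·(4/23) + 36·(4/23) + 49·(5/23) + 64·(1/23) = 544/23.
E[W^2 | Z = 0] = (544/23) / (17/23) = 32.

32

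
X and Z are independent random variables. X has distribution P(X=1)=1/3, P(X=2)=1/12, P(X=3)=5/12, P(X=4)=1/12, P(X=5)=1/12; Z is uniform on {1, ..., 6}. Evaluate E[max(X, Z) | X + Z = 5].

38/11

P(X + Z = 5) = 11/72.
Summing max(X,Z)·P(x,y) over outcomes with X + Z = 5 gives 19/36.
E[max(X, Z) | X + Z = 5] = (19/36) / (11/72) = 38/11.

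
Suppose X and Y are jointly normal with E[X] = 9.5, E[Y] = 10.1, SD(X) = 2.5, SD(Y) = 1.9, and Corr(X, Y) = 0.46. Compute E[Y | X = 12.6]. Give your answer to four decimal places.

The regression of Y on X has slope ρ·σ_Y/σ_X and passes through (μ_X, μ_Y).
E[Y | X=12.6] = 10.1 + (0.46)·(1.9/2.5)·(12.6 − (9.5)) = 10.1 + (0.3496)·(3.1) = 11.1838.

11.1838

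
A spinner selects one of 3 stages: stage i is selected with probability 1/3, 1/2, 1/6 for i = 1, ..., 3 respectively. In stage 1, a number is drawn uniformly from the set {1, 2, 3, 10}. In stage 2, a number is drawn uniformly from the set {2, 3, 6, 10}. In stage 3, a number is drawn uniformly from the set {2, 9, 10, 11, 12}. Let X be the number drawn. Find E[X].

E[X | stage 1] = (1+2+3+10)/4 = 4.
E[X | stage 2] = (2+3+6+10)/4 = 21/4.
E[X | stage 3] = (2+9+10+11+12)/5 = 44/5.
By the law of total expectation,
E[X] = (1/3)·(4) + (1/2)·(21/4) + (1/6)·(44/5) = 217/40.

217/40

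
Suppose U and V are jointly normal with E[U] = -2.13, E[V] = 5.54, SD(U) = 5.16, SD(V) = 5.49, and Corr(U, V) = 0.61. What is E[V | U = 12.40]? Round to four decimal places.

14.9701

For a bivariate normal, E[V | U=x] = μ_V + ρ·(σ_V/σ_U)·(x − μ_U).
E[V | U=12.40] = 5.54 + (0.61)·(5.49/5.16)·(12.40 − (-2.13)) = 5.54 + (0.64901)·(14.53) = 14.9701.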